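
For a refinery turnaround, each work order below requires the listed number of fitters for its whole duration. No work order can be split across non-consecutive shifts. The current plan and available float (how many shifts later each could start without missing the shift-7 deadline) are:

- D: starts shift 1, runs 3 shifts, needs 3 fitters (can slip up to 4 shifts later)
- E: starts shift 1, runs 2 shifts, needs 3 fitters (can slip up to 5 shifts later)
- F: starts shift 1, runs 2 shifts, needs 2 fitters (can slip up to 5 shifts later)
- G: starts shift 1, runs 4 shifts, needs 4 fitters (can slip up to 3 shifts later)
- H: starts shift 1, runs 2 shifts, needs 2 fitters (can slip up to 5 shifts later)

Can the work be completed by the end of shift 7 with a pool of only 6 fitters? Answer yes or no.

Schedule D@1, E@1, F@3, G@4, H@5: s1:6  s2:6  s3:5  s4:6  s5:6  s6:6  s7:4 — peak 6 ≤ 6.

yes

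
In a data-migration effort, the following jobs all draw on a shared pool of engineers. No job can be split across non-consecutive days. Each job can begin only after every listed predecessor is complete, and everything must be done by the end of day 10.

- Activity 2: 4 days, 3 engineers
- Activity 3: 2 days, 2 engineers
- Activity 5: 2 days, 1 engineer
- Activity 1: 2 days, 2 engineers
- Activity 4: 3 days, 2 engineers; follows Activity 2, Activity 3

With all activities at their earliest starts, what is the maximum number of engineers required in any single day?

Early-start schedule: Activity 2@1, Activity 3@1, Activity 5@1, Activity 1@1, Activity 4@5.
Load per day: day 1: 8, day 2: 8, day 3: 3, day 4: 3, day 5: 2, day 6: 2, day 7: 2, day 8: 0, day 9: 0, day 10: 0.
Peak is 8.

8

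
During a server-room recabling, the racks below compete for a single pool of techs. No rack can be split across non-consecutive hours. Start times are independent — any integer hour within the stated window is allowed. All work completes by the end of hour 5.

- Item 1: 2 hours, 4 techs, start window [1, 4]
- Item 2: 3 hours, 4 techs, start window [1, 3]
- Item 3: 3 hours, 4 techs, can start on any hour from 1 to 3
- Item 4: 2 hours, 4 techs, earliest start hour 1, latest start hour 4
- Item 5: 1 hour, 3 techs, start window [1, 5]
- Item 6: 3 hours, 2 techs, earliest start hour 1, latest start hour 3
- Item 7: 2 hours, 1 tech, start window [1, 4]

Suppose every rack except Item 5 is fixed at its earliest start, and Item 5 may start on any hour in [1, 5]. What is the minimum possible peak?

Item 5@1: h1:22  h2:19  h3:10  h4:0  h5:0 → peak 22
Item 5@2: h1:19  h2:22  h3:10  h4:0  h5:0 → peak 22
Item 5@3: h1:19  h2:19  h3:13  h4:0  h5:0 → peak 19
Item 5@4: h1:19  h2:19  h3:10  h4:3  h5:0 → peak 19
Item 5@5: h1:19  h2:19  h3:10  h4:0  h5:3 → peak 19
Best is Item 5@3, peak 19.

19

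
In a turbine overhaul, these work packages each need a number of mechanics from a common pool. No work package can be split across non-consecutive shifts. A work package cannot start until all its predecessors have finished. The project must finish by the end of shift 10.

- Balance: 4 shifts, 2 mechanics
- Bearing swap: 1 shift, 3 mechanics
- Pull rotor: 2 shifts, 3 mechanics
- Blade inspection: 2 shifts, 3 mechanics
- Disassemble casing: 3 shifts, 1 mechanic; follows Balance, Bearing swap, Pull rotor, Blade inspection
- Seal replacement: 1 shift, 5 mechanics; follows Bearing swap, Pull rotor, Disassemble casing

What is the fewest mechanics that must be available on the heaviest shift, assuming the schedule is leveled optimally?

Early-start (Balance@1, Bearing swap@1, Pull rotor@1, Blade inspection@1, Disassemble casing@5, Seal replacement@8) gives peak 11: s1:11  s2:8  s3:2  s4:2  s5:1  s6:1  s7:1  s8:5  s9:0  s10:0.
Shift Pull rotor→2, Blade inspection→4, Disassemble casing→6, Seal replacement→9.
Schedule Balance@1, Bearing swap@1, Pull rotor@2, Blade inspection@4, Disassemble casing@6, Seal replacement@9: s1:5  s2:5  s3:5  s4:5  s5:3  s6:1  s7:1  s8:1  s9:5  s10:0 — peak 5.

5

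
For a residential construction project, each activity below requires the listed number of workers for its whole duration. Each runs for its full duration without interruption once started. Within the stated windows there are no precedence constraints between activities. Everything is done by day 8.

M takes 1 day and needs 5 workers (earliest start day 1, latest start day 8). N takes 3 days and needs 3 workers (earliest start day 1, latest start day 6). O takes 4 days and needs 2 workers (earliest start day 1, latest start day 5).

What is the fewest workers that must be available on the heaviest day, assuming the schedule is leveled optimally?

Early-start (M@1, N@1, O@1) gives peak 10: d1:10  d2:5  d3:5  d4:2  d5:0  d6:0  d7:0  d8:0.
Shift N→2, O→2.
Schedule M@1, N@2, O@2: d1:5  d2:5  d3:5  d4:5  d5:2  d6:0  d7:0  d8:0 — peak 5.

5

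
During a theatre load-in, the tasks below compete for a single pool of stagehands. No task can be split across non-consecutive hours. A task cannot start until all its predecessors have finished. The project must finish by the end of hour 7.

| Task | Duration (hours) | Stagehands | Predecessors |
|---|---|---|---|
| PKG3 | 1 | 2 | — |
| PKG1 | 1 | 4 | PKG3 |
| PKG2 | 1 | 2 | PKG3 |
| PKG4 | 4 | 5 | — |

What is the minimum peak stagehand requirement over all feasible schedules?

5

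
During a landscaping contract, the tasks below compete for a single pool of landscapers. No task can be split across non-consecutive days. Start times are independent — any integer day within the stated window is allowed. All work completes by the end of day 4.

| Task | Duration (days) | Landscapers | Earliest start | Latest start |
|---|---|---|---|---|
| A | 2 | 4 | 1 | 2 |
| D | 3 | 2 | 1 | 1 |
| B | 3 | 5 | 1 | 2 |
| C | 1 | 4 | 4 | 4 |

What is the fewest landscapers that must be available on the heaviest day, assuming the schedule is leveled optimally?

11

Schedule A@1, D@1, B@1, C@4: d1:11  d2:11  d3:7  d4:4 — peak 11.
No arrangement of the 4 feasible schedules does better.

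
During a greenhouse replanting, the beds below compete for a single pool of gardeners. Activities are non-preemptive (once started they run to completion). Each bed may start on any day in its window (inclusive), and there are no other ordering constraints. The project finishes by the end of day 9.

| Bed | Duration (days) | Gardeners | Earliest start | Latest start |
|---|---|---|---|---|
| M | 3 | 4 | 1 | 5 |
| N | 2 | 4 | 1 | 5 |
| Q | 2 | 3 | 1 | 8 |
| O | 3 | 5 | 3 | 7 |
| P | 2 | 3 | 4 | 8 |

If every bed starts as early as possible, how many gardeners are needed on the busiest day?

Early-start schedule: M@1, N@1, Q@1, O@3, P@4.
Load per day: day 1: 11, day 2: 11, day 3: 9, day 4: 8, day 5: 8, day 6: 0, day 7: 0, day 8: 0, day 9: 0.
Peak is 11.

11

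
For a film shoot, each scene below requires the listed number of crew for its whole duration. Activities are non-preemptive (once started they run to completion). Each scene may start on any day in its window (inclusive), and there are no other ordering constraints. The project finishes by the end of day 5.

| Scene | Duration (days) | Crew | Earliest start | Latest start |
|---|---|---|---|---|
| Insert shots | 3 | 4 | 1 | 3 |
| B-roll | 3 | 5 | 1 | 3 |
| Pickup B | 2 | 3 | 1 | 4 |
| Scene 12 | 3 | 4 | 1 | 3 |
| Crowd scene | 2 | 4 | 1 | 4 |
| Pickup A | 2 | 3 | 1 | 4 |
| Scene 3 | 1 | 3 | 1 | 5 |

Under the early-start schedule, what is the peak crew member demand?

Early-start schedule: Insert shots@1, B-roll@1, Pickup B@1, Scene 12@1, Crowd scene@1, Pickup A@1, Scene 3@1.
Load per day: day 1: 26, day 2: 23, day 3: 13, day 4: 0, day 5: 0.
Peak is 26.

26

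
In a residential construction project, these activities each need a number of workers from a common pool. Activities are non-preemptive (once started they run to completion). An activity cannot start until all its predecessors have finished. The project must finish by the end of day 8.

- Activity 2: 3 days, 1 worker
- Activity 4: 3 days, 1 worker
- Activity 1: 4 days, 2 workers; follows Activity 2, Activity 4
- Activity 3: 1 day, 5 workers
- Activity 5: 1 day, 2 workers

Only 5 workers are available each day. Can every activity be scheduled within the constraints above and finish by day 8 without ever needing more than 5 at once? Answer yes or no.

Schedule Activity 2@1, Activity 4@1, Activity 1@4, Activity 3@8, Activity 5@1: d1:4  d2:2  d3:2  d4:2  d5:2  d6:2  d7:2  d8:5 — peak 5 ≤ 5.

yes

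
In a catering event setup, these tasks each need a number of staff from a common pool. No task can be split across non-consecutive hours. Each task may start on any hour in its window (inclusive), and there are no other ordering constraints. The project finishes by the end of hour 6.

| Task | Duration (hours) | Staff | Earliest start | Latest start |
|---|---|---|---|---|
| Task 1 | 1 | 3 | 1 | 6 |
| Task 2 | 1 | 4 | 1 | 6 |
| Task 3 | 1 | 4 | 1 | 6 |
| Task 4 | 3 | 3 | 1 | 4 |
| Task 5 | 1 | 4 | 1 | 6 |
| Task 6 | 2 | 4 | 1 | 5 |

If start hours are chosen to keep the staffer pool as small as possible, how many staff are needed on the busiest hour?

Early-start (Task 1@1, Task 2@1, Task 3@1, Task 4@1, Task 5@1, Task 6@1) gives peak 22: h1:22  h2:7  h3:3  h4:0  h5:0  h6:0.
Shift Task 3→2, Task 4→2, Task 5→3, Task 6→4.
Schedule Task 1@1, Task 2@1, Task 3@2, Task 4@2, Task 5@3, Task 6@4: h1:7  h2:7  h3:7  h4:7  h5:4  h6:0 — peak 7.

7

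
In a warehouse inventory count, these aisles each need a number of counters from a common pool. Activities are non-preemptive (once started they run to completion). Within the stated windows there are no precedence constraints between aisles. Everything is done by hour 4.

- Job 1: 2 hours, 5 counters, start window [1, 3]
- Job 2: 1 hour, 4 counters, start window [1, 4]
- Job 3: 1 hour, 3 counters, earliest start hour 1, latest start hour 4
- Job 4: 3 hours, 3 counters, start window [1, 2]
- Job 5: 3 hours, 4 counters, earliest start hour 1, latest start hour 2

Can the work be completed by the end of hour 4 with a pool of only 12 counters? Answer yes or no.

Schedule Job 1@1, Job 2@1, Job 3@1, Job 4@2, Job 5@2: h1:12  h2:12  h3:7  h4:7 — peak 12 ≤ 12.

yes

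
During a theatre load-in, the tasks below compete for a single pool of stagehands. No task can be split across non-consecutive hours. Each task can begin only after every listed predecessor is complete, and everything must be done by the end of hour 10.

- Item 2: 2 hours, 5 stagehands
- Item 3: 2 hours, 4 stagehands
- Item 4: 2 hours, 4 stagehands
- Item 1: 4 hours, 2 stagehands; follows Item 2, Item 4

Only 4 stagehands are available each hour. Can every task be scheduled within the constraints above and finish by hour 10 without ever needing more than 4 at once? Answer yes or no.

The minimum achievable peak is 5; 4 < 5, so no feasible schedule stays within the cap.

no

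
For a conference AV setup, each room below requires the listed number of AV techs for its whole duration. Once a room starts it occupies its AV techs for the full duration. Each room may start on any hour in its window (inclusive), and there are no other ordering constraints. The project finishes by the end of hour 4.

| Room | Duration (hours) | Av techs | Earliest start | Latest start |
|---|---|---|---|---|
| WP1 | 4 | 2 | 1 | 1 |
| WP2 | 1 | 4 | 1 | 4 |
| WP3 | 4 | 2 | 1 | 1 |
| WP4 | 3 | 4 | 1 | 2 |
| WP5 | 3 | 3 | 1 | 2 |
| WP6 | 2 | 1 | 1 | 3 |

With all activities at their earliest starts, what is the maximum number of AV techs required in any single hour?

Early-start schedule: WP1@1, WP2@1, WP3@1, WP4@1, WP5@1, WP6@1.
Load per hour: hour 1: 16, hour 2: 12, hour 3: 11, hour 4: 4.
Peak is 16.

16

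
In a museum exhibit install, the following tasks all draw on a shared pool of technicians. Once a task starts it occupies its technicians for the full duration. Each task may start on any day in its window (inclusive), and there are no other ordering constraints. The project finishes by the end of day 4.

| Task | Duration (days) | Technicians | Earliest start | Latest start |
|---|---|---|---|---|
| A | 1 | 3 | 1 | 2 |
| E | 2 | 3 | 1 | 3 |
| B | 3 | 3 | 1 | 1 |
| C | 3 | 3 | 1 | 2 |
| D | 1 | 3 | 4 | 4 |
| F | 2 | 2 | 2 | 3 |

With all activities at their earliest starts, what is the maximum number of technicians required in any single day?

12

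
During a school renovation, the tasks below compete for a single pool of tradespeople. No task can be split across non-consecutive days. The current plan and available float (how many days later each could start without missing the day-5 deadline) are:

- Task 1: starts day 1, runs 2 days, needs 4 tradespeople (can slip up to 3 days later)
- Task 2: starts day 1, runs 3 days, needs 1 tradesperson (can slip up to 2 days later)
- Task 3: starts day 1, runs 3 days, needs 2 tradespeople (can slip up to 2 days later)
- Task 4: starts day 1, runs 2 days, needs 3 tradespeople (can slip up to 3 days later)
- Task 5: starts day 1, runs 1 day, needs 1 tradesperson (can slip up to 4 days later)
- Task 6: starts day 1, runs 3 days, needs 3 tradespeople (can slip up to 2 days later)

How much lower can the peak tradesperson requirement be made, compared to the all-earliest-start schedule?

Early-start peak: d1:14  d2:13  d3:6  d4:0  d5:0 ⇒ 14.
Leveled (Task 1@1, Task 2@1, Task 3@1, Task 4@4, Task 5@3, Task 6@3): d1:7  d2:7  d3:7  d4:6  d5:6 ⇒ 7.
Reduction 14 − 7 = 7.

7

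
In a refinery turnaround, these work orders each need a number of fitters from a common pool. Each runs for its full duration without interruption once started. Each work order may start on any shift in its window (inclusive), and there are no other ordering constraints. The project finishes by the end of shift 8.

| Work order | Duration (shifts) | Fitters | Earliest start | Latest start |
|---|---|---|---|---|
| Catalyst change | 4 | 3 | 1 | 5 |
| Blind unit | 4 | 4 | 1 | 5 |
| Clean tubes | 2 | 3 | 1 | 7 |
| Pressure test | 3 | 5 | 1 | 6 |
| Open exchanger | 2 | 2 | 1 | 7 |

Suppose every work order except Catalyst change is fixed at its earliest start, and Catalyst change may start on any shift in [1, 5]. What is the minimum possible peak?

14

Catalyst change@1: s1:17  s2:17  s3:12  s4:7  s5:0  s6:0  s7:0  s8:0 → peak 17
Catalyst change@2: s1:14  s2:17  s3:12  s4:7  s5:3  s6:0  s7:0  s8:0 → peak 17
Catalyst change@3: s1:14  s2:14  s3:12  s4:7  s5:3  s6:3  s7:0  s8:0 → peak 14
Catalyst change@4: s1:14  s2:14  s3:9  s4:7  s5:3  s6:3  s7:3  s8:0 → peak 14
Catalyst change@5: s1:14  s2:14  s3:9  s4:4  s5:3  s6:3  s7:3  s8:3 → peak 14
Best is Catalyst change@3, peak 14.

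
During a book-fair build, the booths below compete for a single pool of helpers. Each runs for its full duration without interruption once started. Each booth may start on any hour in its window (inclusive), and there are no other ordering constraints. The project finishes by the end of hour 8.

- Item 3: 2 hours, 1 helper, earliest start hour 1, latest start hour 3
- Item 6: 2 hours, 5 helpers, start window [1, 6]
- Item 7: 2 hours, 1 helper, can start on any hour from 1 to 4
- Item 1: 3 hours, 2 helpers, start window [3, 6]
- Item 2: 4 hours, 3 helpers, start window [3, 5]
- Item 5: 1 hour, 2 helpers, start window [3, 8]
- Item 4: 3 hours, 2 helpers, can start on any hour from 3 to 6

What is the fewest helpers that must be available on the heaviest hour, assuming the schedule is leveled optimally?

Early-start (Item 3@1, Item 6@1, Item 7@1, Item 1@3, Item 2@3, Item 5@3, Item 4@3) gives peak 9: h1:7  h2:7  h3:9  h4:7  h5:7  h6:3  h7:0  h8:0.
Shift Item 7→3, Item 5→7, Item 4→6.
Schedule Item 3@1, Item 6@1, Item 7@3, Item 1@3, Item 2@3, Item 5@7, Item 4@6: h1:6  h2:6  h3:6  h4:6  h5:5  h6:5  h7:4  h8:2 — peak 6.

6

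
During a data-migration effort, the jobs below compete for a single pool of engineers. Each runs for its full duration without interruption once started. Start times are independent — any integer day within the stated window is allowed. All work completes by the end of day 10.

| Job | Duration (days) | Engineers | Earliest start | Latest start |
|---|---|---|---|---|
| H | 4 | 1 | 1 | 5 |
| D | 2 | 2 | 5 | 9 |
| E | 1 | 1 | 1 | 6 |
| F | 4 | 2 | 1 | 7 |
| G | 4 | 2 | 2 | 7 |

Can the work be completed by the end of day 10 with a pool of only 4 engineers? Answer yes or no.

yes

Schedule H@1, D@5, E@5, F@1, G@7: d1:3  d2:3  d3:3  d4:3  d5:3  d6:2  d7:2  d8:2  d9:2  d10:2 — peak 3 ≤ 4.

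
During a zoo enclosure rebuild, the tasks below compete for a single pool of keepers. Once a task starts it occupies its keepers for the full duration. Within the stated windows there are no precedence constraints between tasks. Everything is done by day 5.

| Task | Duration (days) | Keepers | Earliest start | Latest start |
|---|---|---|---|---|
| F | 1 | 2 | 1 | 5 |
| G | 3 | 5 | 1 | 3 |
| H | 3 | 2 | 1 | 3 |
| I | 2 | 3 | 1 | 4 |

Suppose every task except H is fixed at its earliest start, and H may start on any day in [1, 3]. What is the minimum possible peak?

10

H@1: d1:12  d2:10  d3:7  d4:0  d5:0 → peak 12
H@2: d1:10  d2:10  d3:7  d4:2  d5:0 → peak 10
H@3: d1:10  d2:8  d3:7  d4:2  d5:2 → peak 10
Best is H@2, peak 10.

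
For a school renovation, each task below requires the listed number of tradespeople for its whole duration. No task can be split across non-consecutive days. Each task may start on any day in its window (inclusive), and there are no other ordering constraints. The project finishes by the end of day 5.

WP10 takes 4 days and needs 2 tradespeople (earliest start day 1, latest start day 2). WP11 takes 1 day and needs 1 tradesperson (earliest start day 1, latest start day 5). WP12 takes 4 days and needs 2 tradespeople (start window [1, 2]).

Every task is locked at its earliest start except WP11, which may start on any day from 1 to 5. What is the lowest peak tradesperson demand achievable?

WP11@1: d1:5  d2:4  d3:4  d4:4  d5:0 → peak 5
WP11@2: d1:4  d2:5  d3:4  d4:4  d5:0 → peak 5
WP11@3: d1:4  d2:4  d3:5  d4:4  d5:0 → peak 5
WP11@4: d1:4  d2:4  d3:4  d4:5  d5:0 → peak 5
WP11@5: d1:4  d2:4  d3:4  d4:4  d5:1 → peak 4
Best is WP11@5, peak 4.

4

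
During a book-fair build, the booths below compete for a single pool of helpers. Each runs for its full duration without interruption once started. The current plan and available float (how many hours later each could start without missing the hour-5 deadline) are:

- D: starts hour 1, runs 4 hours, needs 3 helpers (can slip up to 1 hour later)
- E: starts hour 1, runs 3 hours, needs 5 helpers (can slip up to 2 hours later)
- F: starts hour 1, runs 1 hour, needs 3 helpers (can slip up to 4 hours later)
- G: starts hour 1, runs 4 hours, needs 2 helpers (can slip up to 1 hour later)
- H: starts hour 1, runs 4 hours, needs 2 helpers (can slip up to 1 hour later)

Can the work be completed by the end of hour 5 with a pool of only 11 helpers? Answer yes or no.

The minimum achievable peak is 12; 11 < 12, so no feasible schedule stays within the cap.

no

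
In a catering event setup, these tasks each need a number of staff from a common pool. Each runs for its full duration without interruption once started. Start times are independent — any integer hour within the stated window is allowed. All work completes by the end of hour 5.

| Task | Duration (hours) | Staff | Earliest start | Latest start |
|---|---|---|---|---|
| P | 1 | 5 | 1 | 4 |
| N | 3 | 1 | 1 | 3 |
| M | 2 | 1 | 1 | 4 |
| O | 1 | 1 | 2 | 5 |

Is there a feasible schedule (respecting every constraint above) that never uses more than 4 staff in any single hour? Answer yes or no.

no

The minimum achievable peak is 5; 4 < 5, so no feasible schedule stays within the cap.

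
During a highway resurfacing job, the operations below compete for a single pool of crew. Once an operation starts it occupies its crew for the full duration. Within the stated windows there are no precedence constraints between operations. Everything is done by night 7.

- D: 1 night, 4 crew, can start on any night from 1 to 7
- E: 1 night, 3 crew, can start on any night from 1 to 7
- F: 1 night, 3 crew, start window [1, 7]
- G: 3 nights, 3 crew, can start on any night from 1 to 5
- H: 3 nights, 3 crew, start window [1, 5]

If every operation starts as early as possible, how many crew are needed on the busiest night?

Early-start schedule: D@1, E@1, F@1, G@1, H@1.
Load per night: night 1: 16, night 2: 6, night 3: 6, night 4: 0, night 5: 0, night 6: 0, night 7: 0.
Peak is 16.

16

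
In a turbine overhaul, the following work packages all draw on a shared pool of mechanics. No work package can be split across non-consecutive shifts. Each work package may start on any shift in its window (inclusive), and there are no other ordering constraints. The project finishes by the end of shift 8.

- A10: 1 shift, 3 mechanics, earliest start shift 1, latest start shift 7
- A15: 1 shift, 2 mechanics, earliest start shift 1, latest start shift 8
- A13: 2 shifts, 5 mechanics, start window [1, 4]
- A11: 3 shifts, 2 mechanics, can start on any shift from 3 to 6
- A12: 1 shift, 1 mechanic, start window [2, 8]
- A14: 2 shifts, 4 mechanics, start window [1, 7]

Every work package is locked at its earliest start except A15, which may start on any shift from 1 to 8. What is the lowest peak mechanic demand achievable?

12

A15@1: s1:14  s2:10  s3:2  s4:2  s5:2  s6:0  s7:0  s8:0 → peak 14
A15@2: s1:12  s2:12  s3:2  s4:2  s5:2  s6:0  s7:0  s8:0 → peak 12
A15@3: s1:12  s2:10  s3:4  s4:2  s5:2  s6:0  s7:0  s8:0 → peak 12
A15@4: s1:12  s2:10  s3:2  s4:4  s5:2  s6:0  s7:0  s8:0 → peak 12
A15@5: s1:12  s2:10  s3:2  s4:2  s5:4  s6:0  s7:0  s8:0 → peak 12
A15@6: s1:12  s2:10  s3:2  s4:2  s5:2  s6:2  s7:0  s8:0 → peak 12
A15@7: s1:12  s2:10  s3:2  s4:2  s5:2  s6:0  s7:2  s8:0 → peak 12
A15@8: s1:12  s2:10  s3:2  s4:2  s5:2  s6:0  s7:0  s8:2 → peak 12
Best is A15@2, peak 12.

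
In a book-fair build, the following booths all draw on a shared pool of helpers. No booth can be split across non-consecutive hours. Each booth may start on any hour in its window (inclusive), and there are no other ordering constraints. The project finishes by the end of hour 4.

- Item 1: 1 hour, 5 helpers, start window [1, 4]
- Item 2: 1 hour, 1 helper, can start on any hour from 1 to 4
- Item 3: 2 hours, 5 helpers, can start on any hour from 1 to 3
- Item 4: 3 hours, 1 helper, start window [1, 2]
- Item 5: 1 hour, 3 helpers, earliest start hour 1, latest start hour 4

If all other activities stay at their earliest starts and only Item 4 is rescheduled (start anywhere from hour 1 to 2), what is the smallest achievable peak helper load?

Item 4@1: h1:15  h2:6  h3:1  h4:0 → peak 15
Item 4@2: h1:14  h2:6  h3:1  h4:1 → peak 14
Best is Item 4@2, peak 14.

14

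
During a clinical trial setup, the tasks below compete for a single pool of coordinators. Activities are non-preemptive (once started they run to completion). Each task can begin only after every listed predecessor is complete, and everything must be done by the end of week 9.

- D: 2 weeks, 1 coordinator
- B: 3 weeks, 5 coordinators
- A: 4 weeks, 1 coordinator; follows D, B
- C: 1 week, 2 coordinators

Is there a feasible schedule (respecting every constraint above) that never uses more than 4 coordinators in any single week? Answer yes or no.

no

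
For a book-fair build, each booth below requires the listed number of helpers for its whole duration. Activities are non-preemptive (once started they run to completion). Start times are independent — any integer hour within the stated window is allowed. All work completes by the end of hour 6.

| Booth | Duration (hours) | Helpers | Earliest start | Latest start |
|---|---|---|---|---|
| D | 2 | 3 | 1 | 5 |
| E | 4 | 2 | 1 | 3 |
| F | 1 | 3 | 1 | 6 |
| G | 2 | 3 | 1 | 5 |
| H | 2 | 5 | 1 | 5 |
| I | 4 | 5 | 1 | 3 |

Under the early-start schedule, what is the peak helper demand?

21

Early-start schedule: D@1, E@1, F@1, G@1, H@1, I@1.
Load per hour: hour 1: 21, hour 2: 18, hour 3: 7, hour 4: 7, hour 5: 0, hour 6: 0.
Peak is 21.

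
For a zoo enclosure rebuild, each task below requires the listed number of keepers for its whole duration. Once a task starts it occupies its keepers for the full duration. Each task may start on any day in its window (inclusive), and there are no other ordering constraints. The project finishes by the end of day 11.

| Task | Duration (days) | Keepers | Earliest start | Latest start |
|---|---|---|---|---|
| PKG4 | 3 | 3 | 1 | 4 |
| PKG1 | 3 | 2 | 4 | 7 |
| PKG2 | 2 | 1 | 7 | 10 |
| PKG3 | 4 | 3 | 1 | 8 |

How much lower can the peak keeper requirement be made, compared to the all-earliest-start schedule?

Early-start peak: d1:6  d2:6  d3:6  d4:5  d5:2  d6:2  d7:1  d8:1  d9:0  d10:0  d11:0 ⇒ 6.
Leveled (PKG4@1, PKG1@4, PKG2@7, PKG3@7): d1:3  d2:3  d3:3  d4:2  d5:2  d6:2  d7:4  d8:4  d9:3  d10:3  d11:0 ⇒ 4.
Reduction 6 − 4 = 2.

2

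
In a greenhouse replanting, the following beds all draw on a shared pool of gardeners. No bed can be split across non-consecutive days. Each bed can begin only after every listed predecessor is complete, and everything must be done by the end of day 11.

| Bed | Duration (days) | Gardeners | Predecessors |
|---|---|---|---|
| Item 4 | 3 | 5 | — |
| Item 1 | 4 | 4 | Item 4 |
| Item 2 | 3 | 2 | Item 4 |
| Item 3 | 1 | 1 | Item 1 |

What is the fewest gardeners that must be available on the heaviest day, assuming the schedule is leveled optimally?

5

Early-start (Item 4@1, Item 1@4, Item 2@4, Item 3@8) gives peak 6: d1:5  d2:5  d3:5  d4:6  d5:6  d6:6  d7:4  d8:1  d9:0  d10:0  d11:0.
Shift Item 2→8.
Schedule Item 4@1, Item 1@4, Item 2@8, Item 3@8: d1:5  d2:5  d3:5  d4:4  d5:4  d6:4  d7:4  d8:3  d9:2  d10:2  d11:0 — peak 5.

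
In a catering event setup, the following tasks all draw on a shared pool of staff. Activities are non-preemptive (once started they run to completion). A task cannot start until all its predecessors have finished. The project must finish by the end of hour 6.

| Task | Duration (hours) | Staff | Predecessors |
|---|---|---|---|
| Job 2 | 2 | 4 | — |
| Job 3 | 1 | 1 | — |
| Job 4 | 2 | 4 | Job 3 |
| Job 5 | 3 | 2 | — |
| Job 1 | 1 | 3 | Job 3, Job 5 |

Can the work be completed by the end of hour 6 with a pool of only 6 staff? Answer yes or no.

Schedule Job 2@1, Job 3@1, Job 4@3, Job 5@2, Job 1@5: h1:5  h2:6  h3:6  h4:6  h5:3  h6:0 — peak 6 ≤ 6.

yes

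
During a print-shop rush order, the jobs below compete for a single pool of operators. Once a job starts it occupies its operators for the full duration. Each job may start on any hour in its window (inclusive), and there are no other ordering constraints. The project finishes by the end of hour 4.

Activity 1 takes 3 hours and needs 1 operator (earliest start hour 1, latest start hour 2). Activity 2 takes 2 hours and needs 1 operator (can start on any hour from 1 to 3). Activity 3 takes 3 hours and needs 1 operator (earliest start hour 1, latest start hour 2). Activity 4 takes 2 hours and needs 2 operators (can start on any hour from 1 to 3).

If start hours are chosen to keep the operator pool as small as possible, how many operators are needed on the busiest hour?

4

Early-start (Activity 1@1, Activity 2@1, Activity 3@1, Activity 4@1) gives peak 5: h1:5  h2:5  h3:2  h4:0.
Shift Activity 4→3.
Schedule Activity 1@1, Activity 2@1, Activity 3@1, Activity 4@3: h1:3  h2:3  h3:4  h4:2 — peak 4.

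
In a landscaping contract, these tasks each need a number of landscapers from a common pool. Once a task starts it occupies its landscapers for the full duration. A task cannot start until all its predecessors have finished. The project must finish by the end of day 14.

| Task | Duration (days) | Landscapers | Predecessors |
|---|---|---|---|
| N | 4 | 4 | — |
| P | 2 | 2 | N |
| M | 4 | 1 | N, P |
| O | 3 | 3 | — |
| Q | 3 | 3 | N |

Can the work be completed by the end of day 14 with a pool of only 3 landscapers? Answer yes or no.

no

The minimum achievable peak is 4; 3 < 4, so no feasible schedule stays within the cap.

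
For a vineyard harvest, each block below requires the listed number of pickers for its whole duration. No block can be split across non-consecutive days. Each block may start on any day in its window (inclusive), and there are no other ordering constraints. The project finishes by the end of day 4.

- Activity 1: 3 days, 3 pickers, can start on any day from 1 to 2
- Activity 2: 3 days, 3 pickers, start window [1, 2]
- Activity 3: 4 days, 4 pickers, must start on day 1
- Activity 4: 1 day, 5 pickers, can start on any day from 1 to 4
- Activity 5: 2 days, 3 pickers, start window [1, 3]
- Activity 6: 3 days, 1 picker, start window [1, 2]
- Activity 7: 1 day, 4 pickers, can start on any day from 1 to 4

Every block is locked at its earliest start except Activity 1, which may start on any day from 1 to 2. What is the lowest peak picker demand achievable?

20

Activity 1@1: d1:23  d2:14  d3:11  d4:4 → peak 23
Activity 1@2: d1:20  d2:14  d3:11  d4:7 → peak 20
Best is Activity 1@2, peak 20.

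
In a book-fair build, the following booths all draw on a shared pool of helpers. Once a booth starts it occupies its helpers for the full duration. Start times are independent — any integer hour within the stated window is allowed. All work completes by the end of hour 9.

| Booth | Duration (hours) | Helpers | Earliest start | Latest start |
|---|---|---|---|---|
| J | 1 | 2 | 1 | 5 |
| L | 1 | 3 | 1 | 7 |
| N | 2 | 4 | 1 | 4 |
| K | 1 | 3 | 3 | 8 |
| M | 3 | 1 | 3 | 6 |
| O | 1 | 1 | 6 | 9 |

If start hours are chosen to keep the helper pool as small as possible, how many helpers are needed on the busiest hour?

4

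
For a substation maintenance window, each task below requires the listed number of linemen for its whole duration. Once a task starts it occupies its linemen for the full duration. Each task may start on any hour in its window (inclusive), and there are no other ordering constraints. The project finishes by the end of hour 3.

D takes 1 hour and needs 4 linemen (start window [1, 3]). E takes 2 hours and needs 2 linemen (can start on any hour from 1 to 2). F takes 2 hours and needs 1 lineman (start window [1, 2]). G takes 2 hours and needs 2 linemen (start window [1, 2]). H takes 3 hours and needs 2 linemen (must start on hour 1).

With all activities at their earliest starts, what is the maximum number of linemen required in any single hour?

Early-start schedule: D@1, E@1, F@1, G@1, H@1.
Load per hour: hour 1: 11, hour 2: 7, hour 3: 2.
Peak is 11.

11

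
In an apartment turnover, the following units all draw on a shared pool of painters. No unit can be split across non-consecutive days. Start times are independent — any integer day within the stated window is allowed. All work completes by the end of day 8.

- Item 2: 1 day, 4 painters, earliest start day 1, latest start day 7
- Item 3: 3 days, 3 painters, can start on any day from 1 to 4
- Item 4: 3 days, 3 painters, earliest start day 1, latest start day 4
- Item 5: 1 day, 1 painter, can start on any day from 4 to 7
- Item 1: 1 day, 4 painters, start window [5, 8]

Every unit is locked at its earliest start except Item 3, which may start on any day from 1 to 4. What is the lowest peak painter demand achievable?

Item 3@1: d1:10  d2:6  d3:6  d4:1  d5:4  d6:0  d7:0  d8:0 → peak 10
Item 3@2: d1:7  d2:6  d3:6  d4:4  d5:4  d6:0  d7:0  d8:0 → peak 7
Item 3@3: d1:7  d2:3  d3:6  d4:4  d5:7  d6:0  d7:0  d8:0 → peak 7
Item 3@4: d1:7  d2:3  d3:3  d4:4  d5:7  d6:3  d7:0  d8:0 → peak 7
Best is Item 3@2, peak 7.

7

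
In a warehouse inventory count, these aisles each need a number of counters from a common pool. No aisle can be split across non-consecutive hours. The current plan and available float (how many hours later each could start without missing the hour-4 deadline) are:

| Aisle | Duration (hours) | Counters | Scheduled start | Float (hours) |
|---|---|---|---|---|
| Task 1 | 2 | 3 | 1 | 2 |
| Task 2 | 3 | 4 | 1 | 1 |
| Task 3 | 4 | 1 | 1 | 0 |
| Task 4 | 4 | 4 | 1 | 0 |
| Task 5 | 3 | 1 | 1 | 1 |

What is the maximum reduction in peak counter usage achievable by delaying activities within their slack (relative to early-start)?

0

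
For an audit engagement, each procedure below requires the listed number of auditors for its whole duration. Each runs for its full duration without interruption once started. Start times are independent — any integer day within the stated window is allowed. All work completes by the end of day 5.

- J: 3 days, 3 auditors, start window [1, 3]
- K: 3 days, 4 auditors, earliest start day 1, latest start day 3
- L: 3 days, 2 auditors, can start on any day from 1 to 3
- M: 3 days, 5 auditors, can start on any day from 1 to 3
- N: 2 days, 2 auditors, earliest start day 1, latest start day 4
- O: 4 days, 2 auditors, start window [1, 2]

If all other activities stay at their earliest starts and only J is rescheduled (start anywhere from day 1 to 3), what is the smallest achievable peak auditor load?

16

J@1: d1:18  d2:18  d3:16  d4:2  d5:0 → peak 18
J@2: d1:15  d2:18  d3:16  d4:5  d5:0 → peak 18
J@3: d1:15  d2:15  d3:16  d4:5  d5:3 → peak 16
Best is J@3, peak 16.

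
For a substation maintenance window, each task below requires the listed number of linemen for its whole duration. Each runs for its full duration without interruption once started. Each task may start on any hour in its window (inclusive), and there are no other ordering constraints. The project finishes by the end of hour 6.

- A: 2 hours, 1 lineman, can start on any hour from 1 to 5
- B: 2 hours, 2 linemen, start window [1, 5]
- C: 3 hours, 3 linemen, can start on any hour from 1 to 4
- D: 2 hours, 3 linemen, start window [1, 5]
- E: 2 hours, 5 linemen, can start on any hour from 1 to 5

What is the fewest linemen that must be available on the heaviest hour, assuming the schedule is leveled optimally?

6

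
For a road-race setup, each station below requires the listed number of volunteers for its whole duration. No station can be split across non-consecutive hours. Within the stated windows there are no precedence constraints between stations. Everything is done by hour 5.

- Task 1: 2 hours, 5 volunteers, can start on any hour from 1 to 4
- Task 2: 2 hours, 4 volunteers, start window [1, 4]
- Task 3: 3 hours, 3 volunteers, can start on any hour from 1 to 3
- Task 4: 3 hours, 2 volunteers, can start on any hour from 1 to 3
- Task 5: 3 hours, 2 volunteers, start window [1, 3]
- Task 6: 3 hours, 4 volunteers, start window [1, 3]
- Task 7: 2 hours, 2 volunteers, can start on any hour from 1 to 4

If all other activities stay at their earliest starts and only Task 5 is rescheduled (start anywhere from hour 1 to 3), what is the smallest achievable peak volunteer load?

Task 5@1: h1:22  h2:22  h3:11  h4:0  h5:0 → peak 22
Task 5@2: h1:20  h2:22  h3:11  h4:2  h5:0 → peak 22
Task 5@3: h1:20  h2:20  h3:11  h4:2  h5:2 → peak 20
Best is Task 5@3, peak 20.

20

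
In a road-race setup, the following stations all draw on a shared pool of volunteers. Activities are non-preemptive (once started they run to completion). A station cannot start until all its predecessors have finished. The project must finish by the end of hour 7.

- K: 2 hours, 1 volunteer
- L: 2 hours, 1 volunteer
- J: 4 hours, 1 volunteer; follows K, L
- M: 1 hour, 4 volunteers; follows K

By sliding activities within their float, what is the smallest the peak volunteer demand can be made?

4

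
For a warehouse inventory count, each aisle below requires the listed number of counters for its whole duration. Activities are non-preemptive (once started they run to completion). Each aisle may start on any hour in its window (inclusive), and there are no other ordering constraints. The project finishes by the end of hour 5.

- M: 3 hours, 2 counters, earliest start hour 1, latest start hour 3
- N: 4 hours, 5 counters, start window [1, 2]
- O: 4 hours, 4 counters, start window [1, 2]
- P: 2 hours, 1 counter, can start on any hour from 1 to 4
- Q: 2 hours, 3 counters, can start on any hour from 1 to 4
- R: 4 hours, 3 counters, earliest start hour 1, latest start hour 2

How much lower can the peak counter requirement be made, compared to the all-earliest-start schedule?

Early-start peak: h1:18  h2:18  h3:14  h4:12  h5:0 ⇒ 18.
Leveled (M@1, N@1, O@1, P@1, Q@4, R@1): h1:15  h2:15  h3:14  h4:15  h5:3 ⇒ 15.
Reduction 18 − 15 = 3.

3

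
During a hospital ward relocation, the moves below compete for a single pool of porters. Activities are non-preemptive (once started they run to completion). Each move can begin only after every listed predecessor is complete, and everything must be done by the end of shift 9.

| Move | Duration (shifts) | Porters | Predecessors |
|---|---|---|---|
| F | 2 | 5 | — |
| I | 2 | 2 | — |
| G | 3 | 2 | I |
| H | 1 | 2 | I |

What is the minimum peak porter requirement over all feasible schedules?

Early-start (F@1, I@1, G@3, H@3) gives peak 7: s1:7  s2:7  s3:4  s4:2  s5:2  s6:0  s7:0  s8:0  s9:0.
Shift I→3, G→5, H→5.
Schedule F@1, I@3, G@5, H@5: s1:5  s2:5  s3:2  s4:2  s5:4  s6:2  s7:2  s8:0  s9:0 — peak 5.

5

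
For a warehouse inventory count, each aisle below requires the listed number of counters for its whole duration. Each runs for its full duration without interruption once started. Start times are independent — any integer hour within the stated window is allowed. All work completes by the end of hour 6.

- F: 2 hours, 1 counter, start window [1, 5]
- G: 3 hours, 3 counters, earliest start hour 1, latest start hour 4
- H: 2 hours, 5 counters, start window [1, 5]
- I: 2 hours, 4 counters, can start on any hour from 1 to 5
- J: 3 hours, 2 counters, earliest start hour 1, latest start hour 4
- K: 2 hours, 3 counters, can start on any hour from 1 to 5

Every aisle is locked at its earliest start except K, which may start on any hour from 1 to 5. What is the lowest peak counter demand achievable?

K@1: h1:18  h2:18  h3:5  h4:0  h5:0  h6:0 → peak 18
K@2: h1:15  h2:18  h3:8  h4:0  h5:0  h6:0 → peak 18
K@3: h1:15  h2:15  h3:8  h4:3  h5:0  h6:0 → peak 15
K@4: h1:15  h2:15  h3:5  h4:3  h5:3  h6:0 → peak 15
K@5: h1:15  h2:15  h3:5  h4:0  h5:3  h6:3 → peak 15
Best is K@3, peak 15.

15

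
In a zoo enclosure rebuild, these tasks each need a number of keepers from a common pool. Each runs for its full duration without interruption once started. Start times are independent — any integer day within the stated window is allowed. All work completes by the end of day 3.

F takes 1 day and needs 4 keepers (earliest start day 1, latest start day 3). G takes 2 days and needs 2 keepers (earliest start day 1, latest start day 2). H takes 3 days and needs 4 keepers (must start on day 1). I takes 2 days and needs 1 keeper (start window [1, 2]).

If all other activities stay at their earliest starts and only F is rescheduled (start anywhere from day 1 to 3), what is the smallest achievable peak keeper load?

F@1: d1:11  d2:7  d3:4 → peak 11
F@2: d1:7  d2:11  d3:4 → peak 11
F@3: d1:7  d2:7  d3:8 → peak 8
Best is F@3, peak 8.

8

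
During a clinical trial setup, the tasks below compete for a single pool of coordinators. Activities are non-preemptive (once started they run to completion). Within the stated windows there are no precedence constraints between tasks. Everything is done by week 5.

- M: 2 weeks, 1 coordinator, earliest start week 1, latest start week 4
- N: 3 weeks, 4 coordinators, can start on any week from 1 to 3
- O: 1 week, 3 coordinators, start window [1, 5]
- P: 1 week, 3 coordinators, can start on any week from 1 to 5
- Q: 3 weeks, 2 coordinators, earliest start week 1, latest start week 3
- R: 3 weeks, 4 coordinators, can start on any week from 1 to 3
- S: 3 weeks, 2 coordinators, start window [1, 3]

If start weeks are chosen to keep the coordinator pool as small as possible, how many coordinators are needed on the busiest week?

12

Early-start (M@1, N@1, O@1, P@1, Q@1, R@1, S@1) gives peak 19: w1:19  w2:13  w3:12  w4:0  w5:0.
Shift Q→2, R→2, S→3.
Schedule M@1, N@1, O@1, P@1, Q@2, R@2, S@3: w1:11  w2:11  w3:12  w4:8  w5:2 — peak 12.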